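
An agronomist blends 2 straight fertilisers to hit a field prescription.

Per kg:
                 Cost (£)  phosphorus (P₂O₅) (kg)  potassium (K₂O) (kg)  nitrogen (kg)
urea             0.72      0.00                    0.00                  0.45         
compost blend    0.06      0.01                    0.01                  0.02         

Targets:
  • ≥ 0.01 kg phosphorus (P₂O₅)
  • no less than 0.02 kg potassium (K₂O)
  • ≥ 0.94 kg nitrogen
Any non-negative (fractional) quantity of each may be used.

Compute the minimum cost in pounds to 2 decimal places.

Let x1 = kg of urea, x2 = kg of compost blend.
Minimize 0.72x1 + 0.06x2 subject to:
  0.01x2 ≥ 0.01   (phosphorus (P₂O₅))
  0.01x2 ≥ 0.02   (potassium (K₂O))
  0.45x1 + 0.02x2 ≥ 0.94   (nitrogen)
  x1, x2 ≥ 0.
Both inputs are positive at the optimum. There the potassium (K₂O) and nitrogen constraints are tight.
That vertex is x1 = 2, x2 = 2.
Cost = 0.72·2 + 0.06·2 = 1.5600.

£1.56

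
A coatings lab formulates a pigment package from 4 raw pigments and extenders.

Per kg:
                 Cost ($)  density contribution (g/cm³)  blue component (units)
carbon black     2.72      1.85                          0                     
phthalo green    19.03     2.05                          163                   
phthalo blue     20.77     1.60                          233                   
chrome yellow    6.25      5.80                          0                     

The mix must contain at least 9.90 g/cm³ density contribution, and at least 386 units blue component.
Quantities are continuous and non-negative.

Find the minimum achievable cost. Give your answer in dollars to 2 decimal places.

$42.22

Set it up as a linear program. Let x1 = kg of carbon black, x2 = kg of phthalo green, x3 = kg of phthalo blue, x4 = kg of chrome yellow.
Minimise 2.72x1 + 19.03x2 + 20.77x3 + 6.25x4 subject to:
  1.85x1 + 2.05x2 + 1.6x3 + 5.8x4 ≥ 9.9   (density contribution)
  163x2 + 233x3 ≥ 386   (blue component)
  x1, x2, x3, x4 ≥ 0.
The minimum-cost mix takes nothing from carbon black, phthalo green — only phthalo blue, chrome yellow. There the density contribution and blue component constraints are tight.
That vertex is x3 = 1.6567, x4 = 1.2499.
Cost = 20.77·1.6567 + 6.25·1.2499 = 42.2215.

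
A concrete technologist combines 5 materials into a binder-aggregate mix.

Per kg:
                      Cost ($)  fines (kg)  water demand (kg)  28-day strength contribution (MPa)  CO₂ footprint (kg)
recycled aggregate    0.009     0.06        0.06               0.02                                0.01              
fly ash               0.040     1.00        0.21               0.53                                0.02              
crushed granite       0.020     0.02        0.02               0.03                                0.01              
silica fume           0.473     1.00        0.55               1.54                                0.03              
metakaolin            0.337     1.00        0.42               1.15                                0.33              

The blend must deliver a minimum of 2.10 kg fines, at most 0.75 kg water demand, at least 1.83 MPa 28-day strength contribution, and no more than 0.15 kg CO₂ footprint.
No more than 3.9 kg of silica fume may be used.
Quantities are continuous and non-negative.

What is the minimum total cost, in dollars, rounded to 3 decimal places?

$0.138

Let x1 = kg of recycled aggregate, x2 = kg of fly ash, x3 = kg of crushed granite, x4 = kg of silica fume, x5 = kg of metakaolin.
Minimise 0.009x1 + 0.04x2 + 0.02x3 + 0.473x4 + 0.337x5 s.t.:
  0.06x1 + 1x2 + 0.02x3 + 1x4 + 1x5 ≥ 2.1   (fines)
  0.06x1 + 0.21x2 + 0.02x3 + 0.55x4 + 0.42x5 ≤ 0.75   (water demand)
  0.02x1 + 0.53x2 + 0.03x3 + 1.54x4 + 1.15x5 ≥ 1.83   (28-day strength contribution)
  0.01x1 + 0.02x2 + 0.01x3 + 0.03x4 + 0.33x5 ≤ 0.15   (CO₂ footprint)
  x4 ≤ 3.9
  x1, x2, x3, x4, x5 ≥ 0.
The cheapest feasible vertex uses only fly ash; recycled aggregate, crushed granite, silica fume, metakaolin are not used. The 28-day strength contribution requirement is met with equality.
So fly ash = 3.453 kg.
Total cost: 0.04·3.453 = 0.13812.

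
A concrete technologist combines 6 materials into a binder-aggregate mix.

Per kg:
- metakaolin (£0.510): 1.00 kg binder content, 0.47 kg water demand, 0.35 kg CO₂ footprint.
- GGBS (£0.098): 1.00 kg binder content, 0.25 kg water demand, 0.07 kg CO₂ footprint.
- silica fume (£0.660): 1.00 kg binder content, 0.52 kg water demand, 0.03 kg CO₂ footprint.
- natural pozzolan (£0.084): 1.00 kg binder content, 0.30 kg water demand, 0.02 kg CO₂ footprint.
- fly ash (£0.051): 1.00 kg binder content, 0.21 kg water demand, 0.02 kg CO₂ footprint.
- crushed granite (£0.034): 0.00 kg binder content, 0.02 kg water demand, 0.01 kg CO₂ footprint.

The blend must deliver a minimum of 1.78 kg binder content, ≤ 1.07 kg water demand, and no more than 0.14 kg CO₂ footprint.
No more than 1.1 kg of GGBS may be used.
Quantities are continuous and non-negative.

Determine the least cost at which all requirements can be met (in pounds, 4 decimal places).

Let x1 = kg of metakaolin, x2 = kg of GGBS, x3 = kg of silica fume, x4 = kg of natural pozzolan, x5 = kg of fly ash, x6 = kg of crushed granite.
Minimise 0.51x1 + 0.098x2 + 0.66x3 + 0.084x4 + 0.051x5 + 0.034x6 subject to:
  1x1 + 1x2 + 1x3 + 1x4 + 1x5 ≥ 1.78   (binder content)
  0.47x1 + 0.25x2 + 0.52x3 + 0.3x4 + 0.21x5 + 0.02x6 ≤ 1.07   (water demand)
  0.35x1 + 0.07x2 + 0.03x3 + 0.02x4 + 0.02x5 + 0.01x6 ≤ 0.14   (CO₂ footprint)
  x2 ≤ 1.1
  x1, x2, x3, x4, x5, x6 ≥ 0.
The optimal basis is {fly ash}; metakaolin, GGBS, silica fume, natural pozzolan, crushed granite drop out. There the binder content constraint is tight.
That vertex is x5 = 1.78.
Objective = 0.051·1.78 = 0.090780.

£0.0908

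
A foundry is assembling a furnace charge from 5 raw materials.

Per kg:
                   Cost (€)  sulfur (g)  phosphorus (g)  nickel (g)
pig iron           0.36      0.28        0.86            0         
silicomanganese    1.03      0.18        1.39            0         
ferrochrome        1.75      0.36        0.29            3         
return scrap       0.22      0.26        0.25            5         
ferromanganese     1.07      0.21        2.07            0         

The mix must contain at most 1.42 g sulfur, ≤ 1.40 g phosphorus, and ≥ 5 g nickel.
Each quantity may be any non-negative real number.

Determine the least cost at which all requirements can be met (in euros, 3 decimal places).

Let x1 = kg of pig iron, x2 = kg of silicomanganese, x3 = kg of ferrochrome, x4 = kg of return scrap, x5 = kg of ferromanganese.
Minimize 0.36x1 + 1.03x2 + 1.75x3 + 0.22x4 + 1.07x5 s.t.:
  0.28x1 + 0.18x2 + 0.36x3 + 0.26x4 + 0.21x5 ≤ 1.42   (sulfur)
  0.86x1 + 1.39x2 + 0.29x3 + 0.25x4 + 2.07x5 ≤ 1.4   (phosphorus)
  3x3 + 5x4 ≥ 5   (nickel)
  x1, x2, x3, x4, x5 ≥ 0.
The cheapest feasible vertex uses only return scrap; pig iron, silicomanganese, ferrochrome, ferromanganese are not used. The nickel requirement is met with equality.
That vertex is x4 = 1.
Cost = 0.22·1 = 0.22000.

€0.220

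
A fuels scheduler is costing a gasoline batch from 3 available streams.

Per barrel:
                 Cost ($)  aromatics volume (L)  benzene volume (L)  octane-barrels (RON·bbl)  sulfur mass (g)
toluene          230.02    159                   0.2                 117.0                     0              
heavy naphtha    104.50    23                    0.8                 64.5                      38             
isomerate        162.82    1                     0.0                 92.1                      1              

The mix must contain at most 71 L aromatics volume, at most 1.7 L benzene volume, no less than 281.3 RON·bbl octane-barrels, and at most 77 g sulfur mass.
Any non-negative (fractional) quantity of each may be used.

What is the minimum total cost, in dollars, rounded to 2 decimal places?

This is a linear program. Let x1 = barrels of toluene, x2 = barrels of heavy naphtha, x3 = barrels of isomerate.
min 230.02x1 + 104.5x2 + 162.82x3 subject to:
  159x1 + 23x2 + 1x3 ≤ 71   (aromatics volume)
  0.2x1 + 0.8x2 ≤ 1.7   (benzene volume)
  117x1 + 64.5x2 + 92.1x3 ≥ 281.3   (octane-barrels)
  38x2 + 1x3 ≤ 77   (sulfur mass)
  x1, x2, x3 ≥ 0.
At the optimum only heavy naphtha, isomerate are positive (toluene = 0). There the octane-barrels and sulfur mass constraints are tight.
Optimal quantities: heavy naphtha = 1.9825 barrels, isomerate = 1.6659 barrels.
Cost = 104.5·1.9825 + 162.82·1.6659 = 478.4131.

$478.41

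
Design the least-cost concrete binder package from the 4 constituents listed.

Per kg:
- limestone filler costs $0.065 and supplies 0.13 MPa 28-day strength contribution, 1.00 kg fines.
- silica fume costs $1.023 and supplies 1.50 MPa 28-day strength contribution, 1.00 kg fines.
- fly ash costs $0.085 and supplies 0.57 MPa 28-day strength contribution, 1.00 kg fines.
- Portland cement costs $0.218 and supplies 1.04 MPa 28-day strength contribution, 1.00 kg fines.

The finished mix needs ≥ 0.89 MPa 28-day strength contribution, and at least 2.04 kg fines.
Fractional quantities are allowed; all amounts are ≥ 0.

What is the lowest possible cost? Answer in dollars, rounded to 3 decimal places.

$0.161

Let x1 = kg of limestone filler, x2 = kg of silica fume, x3 = kg of fly ash, x4 = kg of Portland cement.
Minimise 0.065x1 + 1.023x2 + 0.085x3 + 0.218x4 s.t.:
  0.13x1 + 1.5x2 + 0.57x3 + 1.04x4 ≥ 0.89   (28-day strength contribution)
  1x1 + 1x2 + 1x3 + 1x4 ≥ 2.04   (fines)
  x1, x2, x3, x4 ≥ 0.
At the optimum only limestone filler, fly ash are positive (silica fume, Portland cement = 0). The 28-day strength contribution and fines requirements are met with equality.
So limestone filler = 0.62 kg, fly ash = 1.42 kg.
Objective = 0.065·0.62 + 0.085·1.42 = 0.16100.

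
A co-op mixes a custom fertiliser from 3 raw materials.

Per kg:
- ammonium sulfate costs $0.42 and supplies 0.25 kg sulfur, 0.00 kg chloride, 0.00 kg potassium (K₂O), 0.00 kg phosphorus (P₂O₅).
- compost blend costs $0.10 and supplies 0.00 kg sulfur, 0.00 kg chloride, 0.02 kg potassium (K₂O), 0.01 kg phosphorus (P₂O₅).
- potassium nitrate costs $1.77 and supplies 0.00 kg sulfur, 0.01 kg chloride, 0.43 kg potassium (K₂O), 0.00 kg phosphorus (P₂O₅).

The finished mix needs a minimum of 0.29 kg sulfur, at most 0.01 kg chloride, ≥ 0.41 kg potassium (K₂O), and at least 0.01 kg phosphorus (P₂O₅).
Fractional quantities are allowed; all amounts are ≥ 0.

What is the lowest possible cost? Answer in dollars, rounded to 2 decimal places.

Treat it as an LP. Let x1 = kg of ammonium sulfate, x2 = kg of compost blend, x3 = kg of potassium nitrate.
Minimize 0.42x1 + 0.1x2 + 1.77x3 s.t.:
  0.25x1 ≥ 0.29   (sulfur)
  0.01x3 ≤ 0.01   (chloride)
  0.02x2 + 0.43x3 ≥ 0.41   (potassium (K₂O))
  0.01x2 ≥ 0.01   (phosphorus (P₂O₅))
  x1, x2, x3 ≥ 0.
All 3 inputs are positive at the optimum. There the sulfur, potassium (K₂O), phosphorus (P₂O₅) constraints are tight.
That vertex is x1 = 1.16, x2 = 1, x3 = 0.907.
Hence cost = 0.42·1.16 + 0.1·1 + 1.77·0.907 = $2.1926.

$2.19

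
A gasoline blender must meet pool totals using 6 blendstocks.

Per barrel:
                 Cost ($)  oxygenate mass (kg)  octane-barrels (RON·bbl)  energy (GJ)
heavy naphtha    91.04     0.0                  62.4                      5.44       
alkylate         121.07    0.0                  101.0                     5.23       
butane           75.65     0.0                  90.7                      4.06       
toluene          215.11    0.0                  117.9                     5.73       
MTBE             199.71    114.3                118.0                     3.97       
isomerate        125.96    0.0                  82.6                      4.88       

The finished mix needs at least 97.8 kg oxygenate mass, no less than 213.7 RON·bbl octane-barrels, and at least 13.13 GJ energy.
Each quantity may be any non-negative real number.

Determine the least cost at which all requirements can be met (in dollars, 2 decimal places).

Treat it as an LP. Let x1 = barrels of heavy naphtha, x2 = barrels of alkylate, x3 = barrels of butane, x4 = barrels of toluene, x5 = barrels of MTBE, x6 = barrels of isomerate.
Minimize 91.04x1 + 121.07x2 + 75.65x3 + 215.11x4 + 199.71x5 + 125.96x6 s.t.:
  114.3x5 ≥ 97.8   (oxygenate mass)
  62.4x1 + 101x2 + 90.7x3 + 117.9x4 + 118x5 + 82.6x6 ≥ 213.7   (octane-barrels)
  5.44x1 + 5.23x2 + 4.06x3 + 5.73x4 + 3.97x5 + 4.88x6 ≥ 13.13   (energy)
  x1, x2, x3, x4, x5, x6 ≥ 0.
The optimal basis is {heavy naphtha, butane, MTBE}; alkylate, toluene, isomerate drop out. There the oxygenate mass, octane-barrels, energy constraints are tight.
Optimal quantities: heavy naphtha = 1.77074 barrels, butane = 0.0246949 barrels, MTBE = 0.855643 barrels.
Total cost: 91.04·1.77074 + 75.65·0.0246949 + 199.71·0.855643 = 333.9568.

$333.96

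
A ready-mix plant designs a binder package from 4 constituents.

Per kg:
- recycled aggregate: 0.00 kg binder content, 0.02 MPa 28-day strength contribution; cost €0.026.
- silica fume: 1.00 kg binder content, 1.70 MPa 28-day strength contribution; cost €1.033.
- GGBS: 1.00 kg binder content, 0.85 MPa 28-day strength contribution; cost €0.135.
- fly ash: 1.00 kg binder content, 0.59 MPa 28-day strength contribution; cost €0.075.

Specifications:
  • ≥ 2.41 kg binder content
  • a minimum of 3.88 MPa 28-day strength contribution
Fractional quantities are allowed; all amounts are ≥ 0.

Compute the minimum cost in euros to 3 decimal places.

Set it up as a linear program. Let x1 = kg of recycled aggregate, x2 = kg of silica fume, x3 = kg of GGBS, x4 = kg of fly ash.
Minimise 0.026x1 + 1.033x2 + 0.135x3 + 0.075x4 with:
  1x2 + 1x3 + 1x4 ≥ 2.41   (binder content)
  0.02x1 + 1.7x2 + 0.85x3 + 0.59x4 ≥ 3.88   (28-day strength contribution)
  x1, x2, x3, x4 ≥ 0.
The minimum-cost mix takes nothing from recycled aggregate, silica fume, GGBS — only fly ash. There the 28-day strength contribution constraint is tight.
So fly ash = 6.576 kg.
Hence cost = 0.075·6.576 = €0.49320.

€0.493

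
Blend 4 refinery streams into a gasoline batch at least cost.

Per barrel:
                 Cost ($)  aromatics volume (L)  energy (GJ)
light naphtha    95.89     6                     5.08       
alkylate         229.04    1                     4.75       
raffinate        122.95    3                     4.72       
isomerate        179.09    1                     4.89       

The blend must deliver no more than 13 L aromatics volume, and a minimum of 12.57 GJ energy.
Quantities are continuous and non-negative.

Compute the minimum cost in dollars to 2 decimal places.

$261.55

Set it up as a linear program. Let x1 = barrels of light naphtha, x2 = barrels of alkylate, x3 = barrels of raffinate, x4 = barrels of isomerate.
min 95.89x1 + 229.04x2 + 122.95x3 + 179.09x4 subject to:
  6x1 + 1x2 + 3x3 + 1x4 ≤ 13   (aromatics volume)
  5.08x1 + 4.75x2 + 4.72x3 + 4.89x4 ≥ 12.57   (energy)
  x1, x2, x3, x4 ≥ 0.
The minimum-cost mix takes nothing from alkylate, isomerate — only light naphtha, raffinate. The aromatics volume and energy requirements are met with equality.
So light naphtha = 1.8081 barrels, raffinate = 0.71713 barrels.
Cost = 95.89·1.8081 + 122.95·0.71713 = 261.5498.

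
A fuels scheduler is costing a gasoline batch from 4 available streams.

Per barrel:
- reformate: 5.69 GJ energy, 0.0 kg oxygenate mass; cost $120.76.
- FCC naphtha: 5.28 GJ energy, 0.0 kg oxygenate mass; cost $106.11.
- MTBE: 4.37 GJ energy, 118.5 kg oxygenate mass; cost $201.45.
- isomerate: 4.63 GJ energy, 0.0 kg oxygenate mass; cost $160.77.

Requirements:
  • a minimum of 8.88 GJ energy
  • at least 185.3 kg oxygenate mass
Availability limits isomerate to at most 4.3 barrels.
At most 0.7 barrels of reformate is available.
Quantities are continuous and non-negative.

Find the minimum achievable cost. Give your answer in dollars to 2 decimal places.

$356.14

This is a linear program. Let x1 = barrels of reformate, x2 = barrels of FCC naphtha, x3 = barrels of MTBE, x4 = barrels of isomerate.
min 120.76x1 + 106.11x2 + 201.45x3 + 160.77x4 with:
  5.69x1 + 5.28x2 + 4.37x3 + 4.63x4 ≥ 8.88   (energy)
  118.5x3 ≥ 185.3   (oxygenate mass)
  x4 ≤ 4.3
  x1 ≤ 0.7
  x1, x2, x3, x4 ≥ 0.
The minimum-cost mix takes nothing from reformate, isomerate — only FCC naphtha, MTBE. Binding constraints: energy and oxygenate mass.
That vertex is x2 = 0.38761, x3 = 1.5637.
Objective = 106.11·0.38761 + 201.45·1.5637 = 356.1367.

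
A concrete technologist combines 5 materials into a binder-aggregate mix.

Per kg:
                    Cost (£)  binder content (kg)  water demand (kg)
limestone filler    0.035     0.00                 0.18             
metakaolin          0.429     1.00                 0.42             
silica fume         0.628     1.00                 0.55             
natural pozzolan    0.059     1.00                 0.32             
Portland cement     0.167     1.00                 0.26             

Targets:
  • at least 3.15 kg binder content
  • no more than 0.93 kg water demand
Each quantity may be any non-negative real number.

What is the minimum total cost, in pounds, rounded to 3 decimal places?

Let x1 = kg of limestone filler, x2 = kg of metakaolin, x3 = kg of silica fume, x4 = kg of natural pozzolan, x5 = kg of Portland cement.
Minimize 0.035x1 + 0.429x2 + 0.628x3 + 0.059x4 + 0.167x5 with:
  1x2 + 1x3 + 1x4 + 1x5 ≥ 3.15   (binder content)
  0.18x1 + 0.42x2 + 0.55x3 + 0.32x4 + 0.26x5 ≤ 0.93   (water demand)
  x1, x2, x3, x4, x5 ≥ 0.
The optimal basis is {natural pozzolan, Portland cement}; limestone filler, metakaolin, silica fume drop out. There the binder content and water demand constraints are tight.
Optimal quantities: natural pozzolan = 1.85 kg, Portland cement = 1.3 kg.
Cost = 0.059·1.85 + 0.167·1.3 = 0.32625.

£0.326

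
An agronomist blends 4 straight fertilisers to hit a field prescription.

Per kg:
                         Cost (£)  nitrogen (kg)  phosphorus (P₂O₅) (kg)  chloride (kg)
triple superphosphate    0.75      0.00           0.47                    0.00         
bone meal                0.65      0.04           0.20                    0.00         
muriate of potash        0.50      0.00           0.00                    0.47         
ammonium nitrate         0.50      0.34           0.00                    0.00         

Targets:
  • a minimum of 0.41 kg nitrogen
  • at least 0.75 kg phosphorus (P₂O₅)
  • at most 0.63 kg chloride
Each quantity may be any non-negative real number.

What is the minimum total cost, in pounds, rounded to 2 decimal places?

Let x1 = kg of triple superphosphate, x2 = kg of bone meal, x3 = kg of muriate of potash, x4 = kg of ammonium nitrate.
Minimise 0.75x1 + 0.65x2 + 0.5x3 + 0.5x4 s.t.:
  0.04x2 + 0.34x4 ≥ 0.41   (nitrogen)
  0.47x1 + 0.2x2 ≥ 0.75   (phosphorus (P₂O₅))
  0.47x3 ≤ 0.63   (chloride)
  x1, x2, x3, x4 ≥ 0.
The optimal basis is {triple superphosphate, ammonium nitrate}; bone meal, muriate of potash drop out. The nitrogen and phosphorus (P₂O₅) requirements are met with equality.
Solving gives x1 = 1.596, x4 = 1.206.
Hence cost = 0.75·1.596 + 0.5·1.206 = £1.8000.

£1.80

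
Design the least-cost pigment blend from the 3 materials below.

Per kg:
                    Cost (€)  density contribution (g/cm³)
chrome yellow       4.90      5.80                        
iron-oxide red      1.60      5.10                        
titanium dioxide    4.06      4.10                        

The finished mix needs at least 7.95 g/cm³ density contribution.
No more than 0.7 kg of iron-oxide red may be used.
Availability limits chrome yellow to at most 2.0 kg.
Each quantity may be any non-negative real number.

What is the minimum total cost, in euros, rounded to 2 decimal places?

€4.82

Let x1 = kg of chrome yellow, x2 = kg of iron-oxide red, x3 = kg of titanium dioxide.
min 4.9x1 + 1.6x2 + 4.06x3 with:
  5.8x1 + 5.1x2 + 4.1x3 ≥ 7.95   (density contribution)
  x2 ≤ 0.7
  x1 ≤ 2
  x1, x2, x3 ≥ 0.
The minimum-cost mix takes nothing from titanium dioxide — only chrome yellow, iron-oxide red. There the density contribution and the iron-oxide red cap constraints are tight.
Solving gives x1 = 0.7552, x2 = 0.7.
Objective = 4.9·0.7552 + 1.6·0.7 = 4.8205.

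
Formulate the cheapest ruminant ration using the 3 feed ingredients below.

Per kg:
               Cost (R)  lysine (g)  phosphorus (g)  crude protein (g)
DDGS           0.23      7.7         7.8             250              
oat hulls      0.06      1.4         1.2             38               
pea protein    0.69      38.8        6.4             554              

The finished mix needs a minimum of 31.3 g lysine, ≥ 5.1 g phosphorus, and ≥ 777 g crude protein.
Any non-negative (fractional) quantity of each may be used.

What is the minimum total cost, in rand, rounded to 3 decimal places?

R0.776

Treat it as an LP. Let x1 = kg of DDGS, x2 = kg of oat hulls, x3 = kg of pea protein.
Minimise 0.23x1 + 0.06x2 + 0.69x3 subject to:
  7.7x1 + 1.4x2 + 38.8x3 ≥ 31.3   (lysine)
  7.8x1 + 1.2x2 + 6.4x3 ≥ 5.1   (phosphorus)
  250x1 + 38x2 + 554x3 ≥ 777   (crude protein)
  x1, x2, x3 ≥ 0.
The minimum-cost mix takes nothing from oat hulls — only DDGS, pea protein. The lysine and crude protein requirements are met with equality.
Optimal quantities: DDGS = 2.357 kg, pea protein = 0.339 kg.
Cost = 0.23·2.357 + 0.69·0.339 = 0.77602.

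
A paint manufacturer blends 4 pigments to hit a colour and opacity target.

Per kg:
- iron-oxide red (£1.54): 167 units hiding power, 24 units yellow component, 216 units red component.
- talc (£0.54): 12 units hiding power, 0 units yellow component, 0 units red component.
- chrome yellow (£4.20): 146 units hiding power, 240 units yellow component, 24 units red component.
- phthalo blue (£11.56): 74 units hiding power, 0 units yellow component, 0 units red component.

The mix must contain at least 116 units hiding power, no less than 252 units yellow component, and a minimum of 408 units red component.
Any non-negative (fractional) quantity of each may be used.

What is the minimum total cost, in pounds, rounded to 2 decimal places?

£6.42

Let x1 = kg of iron-oxide red, x2 = kg of talc, x3 = kg of chrome yellow, x4 = kg of phthalo blue.
Minimise 1.54x1 + 0.54x2 + 4.2x3 + 11.56x4 subject to:
  167x1 + 12x2 + 146x3 + 74x4 ≥ 116   (hiding power)
  24x1 + 240x3 ≥ 252   (yellow component)
  216x1 + 24x3 ≥ 408   (red component)
  x1, x2, x3, x4 ≥ 0.
The minimum-cost mix takes nothing from talc, phthalo blue — only iron-oxide red, chrome yellow. Binding constraints: yellow component and red component.
Solving gives x1 = 1.792, x3 = 0.8708.
Hence cost = 1.54·1.792 + 4.2·0.8708 = £6.4170.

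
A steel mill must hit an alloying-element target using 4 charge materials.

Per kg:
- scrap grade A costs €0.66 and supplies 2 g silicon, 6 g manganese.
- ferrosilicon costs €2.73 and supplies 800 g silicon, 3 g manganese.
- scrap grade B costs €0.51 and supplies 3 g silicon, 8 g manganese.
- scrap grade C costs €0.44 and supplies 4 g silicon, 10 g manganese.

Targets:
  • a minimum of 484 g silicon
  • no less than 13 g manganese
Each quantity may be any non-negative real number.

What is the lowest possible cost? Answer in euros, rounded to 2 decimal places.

This is a linear program. Let x1 = kg of scrap grade A, x2 = kg of ferrosilicon, x3 = kg of scrap grade B, x4 = kg of scrap grade C.
Minimize 0.66x1 + 2.73x2 + 0.51x3 + 0.44x4 with:
  2x1 + 800x2 + 3x3 + 4x4 ≥ 484   (silicon)
  6x1 + 3x2 + 8x3 + 10x4 ≥ 13   (manganese)
  x1, x2, x3, x4 ≥ 0.
At the optimum only ferrosilicon, scrap grade C are positive (scrap grade A, scrap grade B = 0). There the silicon and manganese constraints are tight.
That vertex is x2 = 0.5994, x4 = 1.12.
Hence cost = 2.73·0.5994 + 0.44·1.12 = €2.1292.

€2.13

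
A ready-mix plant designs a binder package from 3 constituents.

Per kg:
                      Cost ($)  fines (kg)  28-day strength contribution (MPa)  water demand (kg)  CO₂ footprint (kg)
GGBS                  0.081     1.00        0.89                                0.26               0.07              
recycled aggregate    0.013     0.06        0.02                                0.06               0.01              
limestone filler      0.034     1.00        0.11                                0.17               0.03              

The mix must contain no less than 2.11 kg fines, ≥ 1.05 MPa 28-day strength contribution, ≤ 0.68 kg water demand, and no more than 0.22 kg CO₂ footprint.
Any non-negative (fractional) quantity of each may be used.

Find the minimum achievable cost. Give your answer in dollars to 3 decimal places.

$0.121

Let x1 = kg of GGBS, x2 = kg of recycled aggregate, x3 = kg of limestone filler.
Minimize 0.081x1 + 0.013x2 + 0.034x3 subject to:
  1x1 + 0.06x2 + 1x3 ≥ 2.11   (fines)
  0.89x1 + 0.02x2 + 0.11x3 ≥ 1.05   (28-day strength contribution)
  0.26x1 + 0.06x2 + 0.17x3 ≤ 0.68   (water demand)
  0.07x1 + 0.01x2 + 0.03x3 ≤ 0.22   (CO₂ footprint)
  x1, x2, x3 ≥ 0.
At the optimum only GGBS, limestone filler are positive (recycled aggregate = 0). The fines and 28-day strength contribution requirements are met with equality.
Optimal quantities: GGBS = 1.049 kg, limestone filler = 1.061 kg.
Hence cost = 0.081·1.049 + 0.034·1.061 = $0.12104.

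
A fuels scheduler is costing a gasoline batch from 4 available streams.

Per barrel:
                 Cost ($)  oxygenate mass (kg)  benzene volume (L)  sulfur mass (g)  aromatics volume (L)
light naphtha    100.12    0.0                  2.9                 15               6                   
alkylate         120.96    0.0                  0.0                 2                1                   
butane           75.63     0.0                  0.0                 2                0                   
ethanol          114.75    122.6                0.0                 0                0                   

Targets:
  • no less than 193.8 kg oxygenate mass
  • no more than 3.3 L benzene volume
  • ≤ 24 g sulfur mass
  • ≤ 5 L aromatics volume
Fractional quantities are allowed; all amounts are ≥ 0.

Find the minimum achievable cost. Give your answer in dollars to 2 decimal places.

$181.39

This is a linear program. Let x1 = barrels of light naphtha, x2 = barrels of alkylate, x3 = barrels of butane, x4 = barrels of ethanol.
Minimise 100.12x1 + 120.96x2 + 75.63x3 + 114.75x4 s.t.:
  122.6x4 ≥ 193.8   (oxygenate mass)
  2.9x1 ≤ 3.3   (benzene volume)
  15x1 + 2x2 + 2x3 ≤ 24   (sulfur mass)
  6x1 + 1x2 ≤ 5   (aromatics volume)
  x1, x2, x3, x4 ≥ 0.
The optimal basis is {ethanol}; light naphtha, alkylate, butane drop out. There the oxygenate mass constraint is tight.
Solving gives x4 = 1.58075.
Total cost: 114.75·1.58075 = 181.3911.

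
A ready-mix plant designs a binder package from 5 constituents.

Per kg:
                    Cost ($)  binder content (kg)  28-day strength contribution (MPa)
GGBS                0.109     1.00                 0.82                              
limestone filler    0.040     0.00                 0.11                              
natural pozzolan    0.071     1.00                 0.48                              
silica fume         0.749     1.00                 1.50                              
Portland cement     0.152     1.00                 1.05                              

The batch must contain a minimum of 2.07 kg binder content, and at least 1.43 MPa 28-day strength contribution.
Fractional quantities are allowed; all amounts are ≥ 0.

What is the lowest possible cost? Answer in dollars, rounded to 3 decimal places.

$0.196

Treat it as an LP. Let x1 = kg of GGBS, x2 = kg of limestone filler, x3 = kg of natural pozzolan, x4 = kg of silica fume, x5 = kg of Portland cement.
Minimise 0.109x1 + 0.04x2 + 0.071x3 + 0.749x4 + 0.152x5 s.t.:
  1x1 + 1x3 + 1x4 + 1x5 ≥ 2.07   (binder content)
  0.82x1 + 0.11x2 + 0.48x3 + 1.5x4 + 1.05x5 ≥ 1.43   (28-day strength contribution)
  x1, x2, x3, x4, x5 ≥ 0.
The minimum-cost mix takes nothing from limestone filler, silica fume, Portland cement — only GGBS, natural pozzolan. Binding constraints: binder content and 28-day strength contribution.
That vertex is x1 = 1.284, x3 = 0.7865.
Objective = 0.109·1.284 + 0.071·0.7865 = 0.19580.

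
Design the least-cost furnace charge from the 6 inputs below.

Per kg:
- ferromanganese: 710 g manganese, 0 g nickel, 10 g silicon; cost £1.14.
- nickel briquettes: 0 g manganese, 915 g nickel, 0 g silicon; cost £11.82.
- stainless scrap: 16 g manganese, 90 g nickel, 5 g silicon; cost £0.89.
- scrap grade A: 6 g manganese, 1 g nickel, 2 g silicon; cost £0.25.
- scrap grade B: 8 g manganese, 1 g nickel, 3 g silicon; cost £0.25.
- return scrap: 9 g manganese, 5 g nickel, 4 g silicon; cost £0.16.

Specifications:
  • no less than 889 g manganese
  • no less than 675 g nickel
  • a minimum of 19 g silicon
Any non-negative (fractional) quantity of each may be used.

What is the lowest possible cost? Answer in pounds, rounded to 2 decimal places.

£7.91

Set it up as a linear program. Let x1 = kg of ferromanganese, x2 = kg of nickel briquettes, x3 = kg of stainless scrap, x4 = kg of scrap grade A, x5 = kg of scrap grade B, x6 = kg of return scrap.
Minimize 1.14x1 + 11.82x2 + 0.89x3 + 0.25x4 + 0.25x5 + 0.16x6 subject to:
  710x1 + 16x3 + 6x4 + 8x5 + 9x6 ≥ 889   (manganese)
  915x2 + 90x3 + 1x4 + 1x5 + 5x6 ≥ 675   (nickel)
  10x1 + 5x3 + 2x4 + 3x5 + 4x6 ≥ 19   (silicon)
  x1, x2, x3, x4, x5, x6 ≥ 0.
At the optimum only ferromanganese, stainless scrap are positive (nickel briquettes, scrap grade A, scrap grade B, return scrap = 0). The manganese and nickel requirements are met with equality.
So ferromanganese = 1.083 kg, stainless scrap = 7.5 kg.
Objective = 1.14·1.083 + 0.89·7.5 = 7.9096.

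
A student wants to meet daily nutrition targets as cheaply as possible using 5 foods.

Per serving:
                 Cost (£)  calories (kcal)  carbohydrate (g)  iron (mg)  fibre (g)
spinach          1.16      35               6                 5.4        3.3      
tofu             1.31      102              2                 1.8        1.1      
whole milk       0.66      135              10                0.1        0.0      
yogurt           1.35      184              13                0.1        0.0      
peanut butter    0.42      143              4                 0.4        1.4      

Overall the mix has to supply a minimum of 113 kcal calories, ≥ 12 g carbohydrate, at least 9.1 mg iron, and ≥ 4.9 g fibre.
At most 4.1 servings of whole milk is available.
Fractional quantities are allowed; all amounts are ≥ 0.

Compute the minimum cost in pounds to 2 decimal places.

Let x1 = servings of spinach, x2 = servings of tofu, x3 = servings of whole milk, x4 = servings of yogurt, x5 = servings of peanut butter.
Minimise 1.16x1 + 1.31x2 + 0.66x3 + 1.35x4 + 0.42x5 with:
  35x1 + 102x2 + 135x3 + 184x4 + 143x5 ≥ 113   (calories)
  6x1 + 2x2 + 10x3 + 13x4 + 4x5 ≥ 12   (carbohydrate)
  5.4x1 + 1.8x2 + 0.1x3 + 0.1x4 + 0.4x5 ≥ 9.1   (iron)
  3.3x1 + 1.1x2 + 1.4x5 ≥ 4.9   (fibre)
  x3 ≤ 4.1
  x1, x2, x3, x4, x5 ≥ 0.
At the optimum only spinach, whole milk, peanut butter are positive (tofu, yogurt = 0). The calories, carbohydrate, iron requirements are met with equality.
So spinach = 1.661 servings, whole milk = 0.08031 servings, peanut butter = 0.3079 servings.
Hence cost = 1.16·1.661 + 0.66·0.08031 + 0.42·0.3079 = £2.1091.

£2.11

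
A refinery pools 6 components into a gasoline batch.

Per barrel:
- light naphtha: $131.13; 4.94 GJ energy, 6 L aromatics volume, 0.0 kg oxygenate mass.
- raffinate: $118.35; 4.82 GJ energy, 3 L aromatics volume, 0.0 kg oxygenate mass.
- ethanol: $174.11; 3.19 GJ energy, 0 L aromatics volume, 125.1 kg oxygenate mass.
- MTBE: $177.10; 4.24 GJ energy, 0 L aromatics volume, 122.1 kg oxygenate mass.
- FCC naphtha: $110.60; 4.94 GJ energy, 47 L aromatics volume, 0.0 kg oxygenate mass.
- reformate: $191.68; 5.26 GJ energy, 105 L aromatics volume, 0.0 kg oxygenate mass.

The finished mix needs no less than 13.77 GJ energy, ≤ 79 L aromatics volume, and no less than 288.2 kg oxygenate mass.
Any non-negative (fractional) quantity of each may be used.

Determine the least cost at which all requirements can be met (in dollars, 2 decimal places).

$502.25

Let x1 = barrels of light naphtha, x2 = barrels of raffinate, x3 = barrels of ethanol, x4 = barrels of MTBE, x5 = barrels of FCC naphtha, x6 = barrels of reformate.
Minimise 131.13x1 + 118.35x2 + 174.11x3 + 177.1x4 + 110.6x5 + 191.68x6 with:
  4.94x1 + 4.82x2 + 3.19x3 + 4.24x4 + 4.94x5 + 5.26x6 ≥ 13.77   (energy)
  6x1 + 3x2 + 47x5 + 105x6 ≤ 79   (aromatics volume)
  125.1x3 + 122.1x4 ≥ 288.2   (oxygenate mass)
  x1, x2, x3, x4, x5, x6 ≥ 0.
The optimal basis is {MTBE, FCC naphtha}; light naphtha, raffinate, ethanol, reformate drop out. The energy and oxygenate mass requirements are met with equality.
So MTBE = 2.3604 barrels, FCC naphtha = 0.76155 barrels.
Total cost: 177.1·2.3604 + 110.6·0.76155 = 502.2543.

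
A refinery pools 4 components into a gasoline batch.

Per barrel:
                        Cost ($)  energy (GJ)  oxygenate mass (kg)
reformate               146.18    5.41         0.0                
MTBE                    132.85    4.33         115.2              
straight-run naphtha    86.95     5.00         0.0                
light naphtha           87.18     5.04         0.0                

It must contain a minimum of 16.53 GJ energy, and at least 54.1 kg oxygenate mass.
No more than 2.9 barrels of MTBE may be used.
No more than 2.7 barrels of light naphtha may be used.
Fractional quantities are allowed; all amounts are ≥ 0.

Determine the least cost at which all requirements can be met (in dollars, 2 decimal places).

Treat it as an LP. Let x1 = barrels of reformate, x2 = barrels of MTBE, x3 = barrels of straight-run naphtha, x4 = barrels of light naphtha.
Minimise 146.18x1 + 132.85x2 + 86.95x3 + 87.18x4 with:
  5.41x1 + 4.33x2 + 5x3 + 5.04x4 ≥ 16.53   (energy)
  115.2x2 ≥ 54.1   (oxygenate mass)
  x2 ≤ 2.9
  x4 ≤ 2.7
  x1, x2, x3, x4 ≥ 0.
At the optimum only MTBE, straight-run naphtha, light naphtha are positive (reformate = 0). The energy, oxygenate mass, the light naphtha cap requirements are met with equality.
Optimal quantities: MTBE = 0.46962 barrels, straight-run naphtha = 0.17771 barrels, light naphtha = 2.7 barrels.
Total cost: 132.85·0.46962 + 86.95·0.17771 + 87.18·2.7 = 313.2269.

$313.23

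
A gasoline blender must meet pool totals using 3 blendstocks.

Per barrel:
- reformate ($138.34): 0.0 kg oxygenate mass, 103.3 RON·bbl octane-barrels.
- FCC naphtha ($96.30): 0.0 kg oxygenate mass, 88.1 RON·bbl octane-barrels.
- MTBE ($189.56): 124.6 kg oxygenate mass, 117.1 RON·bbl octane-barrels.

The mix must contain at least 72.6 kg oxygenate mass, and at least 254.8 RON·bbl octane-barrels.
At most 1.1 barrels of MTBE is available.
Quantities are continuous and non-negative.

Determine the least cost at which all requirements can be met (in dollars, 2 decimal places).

$314.39

This is a linear program. Let x1 = barrels of reformate, x2 = barrels of FCC naphtha, x3 = barrels of MTBE.
Minimize 138.34x1 + 96.3x2 + 189.56x3 with:
  124.6x3 ≥ 72.6   (oxygenate mass)
  103.3x1 + 88.1x2 + 117.1x3 ≥ 254.8   (octane-barrels)
  x3 ≤ 1.1
  x1, x2, x3 ≥ 0.
At the optimum only FCC naphtha, MTBE are positive (reformate = 0). There the oxygenate mass and octane-barrels constraints are tight.
Optimal quantities: FCC naphtha = 2.11771 barrels, MTBE = 0.582665 barrels.
Total cost: 96.3·2.11771 + 189.56·0.582665 = 314.3855.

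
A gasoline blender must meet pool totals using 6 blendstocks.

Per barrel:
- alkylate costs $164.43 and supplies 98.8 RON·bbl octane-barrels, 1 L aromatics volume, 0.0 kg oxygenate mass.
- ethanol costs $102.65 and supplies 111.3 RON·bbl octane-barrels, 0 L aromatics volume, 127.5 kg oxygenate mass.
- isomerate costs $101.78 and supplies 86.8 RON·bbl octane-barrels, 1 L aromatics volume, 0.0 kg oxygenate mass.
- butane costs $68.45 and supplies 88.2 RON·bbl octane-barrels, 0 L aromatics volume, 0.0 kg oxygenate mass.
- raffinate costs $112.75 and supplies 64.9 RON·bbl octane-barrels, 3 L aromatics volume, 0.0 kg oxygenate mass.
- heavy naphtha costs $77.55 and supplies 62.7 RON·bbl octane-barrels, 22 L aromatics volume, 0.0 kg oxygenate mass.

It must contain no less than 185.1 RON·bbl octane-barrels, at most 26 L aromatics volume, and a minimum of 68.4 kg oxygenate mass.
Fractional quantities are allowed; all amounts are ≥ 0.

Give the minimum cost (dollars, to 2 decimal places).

$152.38

Let x1 = barrels of alkylate, x2 = barrels of ethanol, x3 = barrels of isomerate, x4 = barrels of butane, x5 = barrels of raffinate, x6 = barrels of heavy naphtha.
min 164.43x1 + 102.65x2 + 101.78x3 + 68.45x4 + 112.75x5 + 77.55x6 s.t.:
  98.8x1 + 111.3x2 + 86.8x3 + 88.2x4 + 64.9x5 + 62.7x6 ≥ 185.1   (octane-barrels)
  1x1 + 1x3 + 3x5 + 22x6 ≤ 26   (aromatics volume)
  127.5x2 ≥ 68.4   (oxygenate mass)
  x1, x2, x3, x4, x5, x6 ≥ 0.
At the optimum only ethanol, butane are positive (alkylate, isomerate, raffinate, heavy naphtha = 0). The octane-barrels and oxygenate mass requirements are met with equality.
That vertex is x2 = 0.53647, x4 = 1.4217.
Hence cost = 102.65·0.53647 + 68.45·1.4217 = $152.3840.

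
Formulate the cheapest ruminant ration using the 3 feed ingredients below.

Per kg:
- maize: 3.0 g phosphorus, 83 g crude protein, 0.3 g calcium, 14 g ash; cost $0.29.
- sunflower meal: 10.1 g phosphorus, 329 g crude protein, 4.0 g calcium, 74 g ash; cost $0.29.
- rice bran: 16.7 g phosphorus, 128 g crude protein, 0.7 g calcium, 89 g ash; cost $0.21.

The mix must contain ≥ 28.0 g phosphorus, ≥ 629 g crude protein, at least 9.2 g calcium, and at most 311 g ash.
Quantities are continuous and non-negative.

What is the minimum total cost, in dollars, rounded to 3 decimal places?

Set it up as a linear program. Let x1 = kg of maize, x2 = kg of sunflower meal, x3 = kg of rice bran.
Minimize 0.29x1 + 0.29x2 + 0.21x3 s.t.:
  3x1 + 10.1x2 + 16.7x3 ≥ 28   (phosphorus)
  83x1 + 329x2 + 128x3 ≥ 629   (crude protein)
  0.3x1 + 4x2 + 0.7x3 ≥ 9.2   (calcium)
  14x1 + 74x2 + 89x3 ≤ 311   (ash)
  x1, x2, x3 ≥ 0.
The minimum-cost mix takes nothing from maize — only sunflower meal, rice bran. The phosphorus and calcium requirements are met with equality.
That vertex is x2 = 2.244, x3 = 0.3194.
Objective = 0.29·2.244 + 0.21·0.3194 = 0.71783.

$0.718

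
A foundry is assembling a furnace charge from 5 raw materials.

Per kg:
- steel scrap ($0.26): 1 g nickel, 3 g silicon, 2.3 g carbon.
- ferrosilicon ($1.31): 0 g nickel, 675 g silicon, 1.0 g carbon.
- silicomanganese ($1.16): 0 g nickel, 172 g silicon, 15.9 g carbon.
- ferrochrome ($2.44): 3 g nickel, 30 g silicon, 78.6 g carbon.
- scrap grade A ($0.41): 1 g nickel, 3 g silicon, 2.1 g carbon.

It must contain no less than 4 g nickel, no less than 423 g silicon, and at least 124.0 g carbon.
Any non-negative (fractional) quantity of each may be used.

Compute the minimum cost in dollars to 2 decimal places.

Let x1 = kg of steel scrap, x2 = kg of ferrosilicon, x3 = kg of silicomanganese, x4 = kg of ferrochrome, x5 = kg of scrap grade A.
Minimise 0.26x1 + 1.31x2 + 1.16x3 + 2.44x4 + 0.41x5 with:
  1x1 + 3x4 + 1x5 ≥ 4   (nickel)
  3x1 + 675x2 + 172x3 + 30x4 + 3x5 ≥ 423   (silicon)
  2.3x1 + 1x2 + 15.9x3 + 78.6x4 + 2.1x5 ≥ 124   (carbon)
  x1, x2, x3, x4, x5 ≥ 0.
At the optimum only ferrosilicon, ferrochrome are positive (steel scrap, silicomanganese, scrap grade A = 0). There the silicon and carbon constraints are tight.
Optimal quantities: ferrosilicon = 0.5569 kg, ferrochrome = 1.571 kg.
Hence cost = 1.31·0.5569 + 2.44·1.571 = $4.5628.

$4.56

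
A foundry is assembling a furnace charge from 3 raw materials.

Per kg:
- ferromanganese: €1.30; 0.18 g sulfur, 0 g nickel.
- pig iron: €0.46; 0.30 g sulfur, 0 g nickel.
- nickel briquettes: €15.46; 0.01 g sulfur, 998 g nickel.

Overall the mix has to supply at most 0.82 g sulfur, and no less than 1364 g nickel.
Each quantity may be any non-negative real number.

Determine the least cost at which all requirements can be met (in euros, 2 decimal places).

This is a linear program. Let x1 = kg of ferromanganese, x2 = kg of pig iron, x3 = kg of nickel briquettes.
Minimise 1.3x1 + 0.46x2 + 15.46x3 with:
  0.18x1 + 0.3x2 + 0.01x3 ≤ 0.82   (sulfur)
  998x3 ≥ 1364   (nickel)
  x1, x2, x3 ≥ 0.
The minimum-cost mix takes nothing from ferromanganese, pig iron — only nickel briquettes. Binding constraint: nickel.
Optimal quantities: nickel briquettes = 1.367 kg.
Total cost: 15.46·1.367 = 21.1338.

€21.13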